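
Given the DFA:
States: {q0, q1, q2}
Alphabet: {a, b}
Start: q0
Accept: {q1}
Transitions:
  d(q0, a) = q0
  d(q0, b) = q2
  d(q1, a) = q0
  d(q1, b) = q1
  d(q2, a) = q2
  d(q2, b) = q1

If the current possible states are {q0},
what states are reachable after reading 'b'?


Apply transition on 'b' from each current state:
  d(q0, b) = q2

{q2}


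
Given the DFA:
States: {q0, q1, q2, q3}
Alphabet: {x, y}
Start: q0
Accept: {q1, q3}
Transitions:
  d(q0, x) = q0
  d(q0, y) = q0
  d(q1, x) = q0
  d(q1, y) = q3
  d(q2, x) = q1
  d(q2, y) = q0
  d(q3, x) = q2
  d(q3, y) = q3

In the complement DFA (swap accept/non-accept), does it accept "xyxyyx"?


Trace: q0 -> q0 -> q0 -> q0 -> q0 -> q0 -> q0
Final: q0
Original accept: {q1, q3}
Complement: q0 is not in original accept

Yes, complement accepts (original rejects)


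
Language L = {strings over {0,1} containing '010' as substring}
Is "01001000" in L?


'010' occurs at index 0

Yes, "01001000" is in L


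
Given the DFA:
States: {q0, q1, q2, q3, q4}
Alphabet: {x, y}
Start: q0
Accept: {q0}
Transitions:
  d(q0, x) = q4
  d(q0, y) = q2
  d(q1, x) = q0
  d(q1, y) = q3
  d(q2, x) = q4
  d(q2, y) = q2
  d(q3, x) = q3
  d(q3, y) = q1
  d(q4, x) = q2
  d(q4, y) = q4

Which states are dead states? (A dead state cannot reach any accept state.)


Forward reachability from each state:
  q0 -> reaches accept state q0 (live)
  q1 -> reaches accept state q0 (live)
  q2 -> reaches {q2, q4}, no accept state (dead)
  q3 -> reaches accept state q0 (live)
  q4 -> reaches {q2, q4}, no accept state (dead)

{q2, q4}


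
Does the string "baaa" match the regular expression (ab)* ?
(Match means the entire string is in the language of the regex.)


|string| = 4; first = 'b'; last = 'a'

No, "baaa" does not match (ab)*


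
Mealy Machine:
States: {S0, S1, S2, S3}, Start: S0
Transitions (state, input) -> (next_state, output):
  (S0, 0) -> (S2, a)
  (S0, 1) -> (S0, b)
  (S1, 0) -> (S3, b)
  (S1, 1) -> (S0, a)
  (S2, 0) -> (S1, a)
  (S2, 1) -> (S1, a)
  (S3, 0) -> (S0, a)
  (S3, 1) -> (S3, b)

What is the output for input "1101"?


Step-by-step:
  (S0, 1) -> (S0, b)
  (S0, 1) -> (S0, b)
  (S0, 0) -> (S2, a)
  (S2, 1) -> (S1, a)

"bbaa"


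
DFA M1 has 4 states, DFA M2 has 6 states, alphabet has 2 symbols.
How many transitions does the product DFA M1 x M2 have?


Product DFA has 4 * 6 = 24 states.
Each has 2 transitions: 24 * 2 = 48

48


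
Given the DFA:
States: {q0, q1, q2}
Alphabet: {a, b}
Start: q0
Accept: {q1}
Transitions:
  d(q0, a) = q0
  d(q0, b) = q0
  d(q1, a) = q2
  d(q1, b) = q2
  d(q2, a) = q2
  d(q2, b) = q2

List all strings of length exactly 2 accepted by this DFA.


All strings of length 2: 4 total
Accepted: 0

None


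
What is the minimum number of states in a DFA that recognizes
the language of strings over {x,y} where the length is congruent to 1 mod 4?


States track (length) mod 4.
Need 4 states: one per remainder 0..3; accept = remainder 1.

4


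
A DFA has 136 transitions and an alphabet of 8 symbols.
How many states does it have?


Each state has exactly one transition per symbol.
states = transitions / |alphabet| = 136 / 8 = 17

17


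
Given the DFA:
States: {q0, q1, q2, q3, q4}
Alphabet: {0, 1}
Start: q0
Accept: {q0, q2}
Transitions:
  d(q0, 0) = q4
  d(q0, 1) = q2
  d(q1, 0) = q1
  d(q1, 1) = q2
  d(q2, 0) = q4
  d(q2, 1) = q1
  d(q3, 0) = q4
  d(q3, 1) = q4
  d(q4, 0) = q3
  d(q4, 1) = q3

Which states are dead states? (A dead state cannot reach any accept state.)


Forward reachability from each state:
  q0 -> reaches accept state q0 (live)
  q1 -> reaches accept state q2 (live)
  q2 -> reaches accept state q2 (live)
  q3 -> reaches {q3, q4}, no accept state (dead)
  q4 -> reaches {q3, q4}, no accept state (dead)

{q3, q4}


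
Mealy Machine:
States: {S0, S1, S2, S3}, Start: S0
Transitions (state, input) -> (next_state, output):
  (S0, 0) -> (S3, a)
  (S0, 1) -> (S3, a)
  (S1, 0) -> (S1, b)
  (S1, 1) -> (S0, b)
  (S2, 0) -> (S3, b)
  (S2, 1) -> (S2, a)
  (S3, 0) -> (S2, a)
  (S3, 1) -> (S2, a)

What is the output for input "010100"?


Step-by-step:
  (S0, 0) -> (S3, a)
  (S3, 1) -> (S2, a)
  (S2, 0) -> (S3, b)
  (S3, 1) -> (S2, a)
  (S2, 0) -> (S3, b)
  (S3, 0) -> (S2, a)

"aababa"


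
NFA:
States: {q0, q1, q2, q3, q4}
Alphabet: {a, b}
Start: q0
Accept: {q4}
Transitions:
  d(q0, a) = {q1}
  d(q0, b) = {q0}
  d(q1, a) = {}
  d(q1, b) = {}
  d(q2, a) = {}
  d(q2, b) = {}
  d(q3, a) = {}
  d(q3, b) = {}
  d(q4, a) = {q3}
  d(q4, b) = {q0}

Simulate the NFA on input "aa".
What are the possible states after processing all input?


Start: {q0}
  --a--> {q1}
  --a--> {}

{} (empty set, no valid transitions)


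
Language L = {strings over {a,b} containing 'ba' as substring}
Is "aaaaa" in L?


'ba' does not occur

No, "aaaaa" is not in L


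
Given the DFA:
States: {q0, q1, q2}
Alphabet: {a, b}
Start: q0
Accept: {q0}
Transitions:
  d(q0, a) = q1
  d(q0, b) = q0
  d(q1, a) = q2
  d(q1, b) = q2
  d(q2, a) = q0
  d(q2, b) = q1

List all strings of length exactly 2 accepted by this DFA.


All strings of length 2: 4 total
Accepted: 1

"bb"


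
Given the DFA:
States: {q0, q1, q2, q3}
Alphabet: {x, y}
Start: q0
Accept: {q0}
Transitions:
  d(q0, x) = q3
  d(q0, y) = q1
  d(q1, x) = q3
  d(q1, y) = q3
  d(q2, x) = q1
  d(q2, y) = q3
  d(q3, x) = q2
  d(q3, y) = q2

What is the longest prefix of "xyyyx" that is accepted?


Run the DFA, marking each prefix where the state is accepting:
  "" -> q0 [accept]
  "x" -> q3 [reject]
  "xy" -> q2 [reject]
  "xyy" -> q3 [reject]
  "xyyy" -> q2 [reject]
  "xyyyx" -> q1 [reject]

""


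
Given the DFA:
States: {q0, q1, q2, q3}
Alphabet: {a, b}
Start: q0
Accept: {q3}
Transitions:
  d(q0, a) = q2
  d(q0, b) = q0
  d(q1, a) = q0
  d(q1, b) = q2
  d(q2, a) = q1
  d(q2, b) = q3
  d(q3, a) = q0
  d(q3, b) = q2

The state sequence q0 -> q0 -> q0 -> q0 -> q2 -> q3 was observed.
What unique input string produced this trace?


Trace back each transition to find the symbol:
  q0 --[b]--> q0
  q0 --[b]--> q0
  q0 --[b]--> q0
  q0 --[a]--> q2
  q2 --[b]--> q3

"bbbab"


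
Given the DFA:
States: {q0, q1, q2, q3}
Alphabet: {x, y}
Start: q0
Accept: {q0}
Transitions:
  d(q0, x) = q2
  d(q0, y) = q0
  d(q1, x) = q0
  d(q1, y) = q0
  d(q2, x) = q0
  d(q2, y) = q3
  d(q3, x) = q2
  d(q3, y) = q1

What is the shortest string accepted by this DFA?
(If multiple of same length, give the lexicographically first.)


BFS by string length (lex-first path to each state shown):
  len 0: q0<-""
Found accept state at length 0.

"" (empty string)


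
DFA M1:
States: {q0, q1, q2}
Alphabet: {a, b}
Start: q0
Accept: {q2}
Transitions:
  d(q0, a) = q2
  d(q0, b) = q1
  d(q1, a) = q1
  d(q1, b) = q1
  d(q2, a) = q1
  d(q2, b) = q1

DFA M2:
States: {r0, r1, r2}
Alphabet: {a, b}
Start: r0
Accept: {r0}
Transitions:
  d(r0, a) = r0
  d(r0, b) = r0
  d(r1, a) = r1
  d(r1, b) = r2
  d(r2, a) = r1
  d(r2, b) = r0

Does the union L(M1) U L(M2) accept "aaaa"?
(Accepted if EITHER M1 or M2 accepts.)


M1: final=q1 accepted=False
M2: final=r0 accepted=True

Yes, union accepts


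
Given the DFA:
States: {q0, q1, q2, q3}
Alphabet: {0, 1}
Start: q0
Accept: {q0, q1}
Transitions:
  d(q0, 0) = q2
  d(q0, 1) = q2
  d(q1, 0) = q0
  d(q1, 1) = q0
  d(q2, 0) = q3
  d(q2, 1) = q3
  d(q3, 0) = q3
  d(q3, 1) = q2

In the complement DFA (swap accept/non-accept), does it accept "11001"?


Trace: q0 -> q2 -> q3 -> q3 -> q3 -> q2
Final: q2
Original accept: {q0, q1}
Complement: q2 is not in original accept

Yes, complement accepts (original rejects)


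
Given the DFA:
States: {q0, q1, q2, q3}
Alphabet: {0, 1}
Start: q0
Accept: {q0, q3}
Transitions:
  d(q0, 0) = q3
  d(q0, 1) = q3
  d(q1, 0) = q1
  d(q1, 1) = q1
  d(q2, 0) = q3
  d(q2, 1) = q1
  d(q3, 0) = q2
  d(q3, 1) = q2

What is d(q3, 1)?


Looking up transition d(q3, 1)

q2


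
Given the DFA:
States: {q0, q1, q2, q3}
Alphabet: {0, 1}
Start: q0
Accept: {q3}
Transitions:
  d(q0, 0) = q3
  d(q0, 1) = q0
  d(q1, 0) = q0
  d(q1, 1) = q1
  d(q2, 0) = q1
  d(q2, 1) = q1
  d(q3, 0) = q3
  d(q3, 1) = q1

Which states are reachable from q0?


BFS from q0:
  layer 0: {q0}
  layer 1: {q3}
  layer 2: {q1}

{q0, q1, q3}


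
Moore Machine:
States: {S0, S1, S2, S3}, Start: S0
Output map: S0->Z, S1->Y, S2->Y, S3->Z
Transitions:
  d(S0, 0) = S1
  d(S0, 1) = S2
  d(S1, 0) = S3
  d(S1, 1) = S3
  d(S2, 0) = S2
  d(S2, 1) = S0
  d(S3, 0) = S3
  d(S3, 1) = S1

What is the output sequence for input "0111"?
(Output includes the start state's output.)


Start: S0 (output Z)
  --0--> S1 (output Y)
  --1--> S3 (output Z)
  --1--> S1 (output Y)
  --1--> S3 (output Z)

"ZYZYZ"


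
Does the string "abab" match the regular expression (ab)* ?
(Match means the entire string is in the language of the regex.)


|string| = 4; first = 'a'; last = 'b'

Yes, "abab" matches (ab)*


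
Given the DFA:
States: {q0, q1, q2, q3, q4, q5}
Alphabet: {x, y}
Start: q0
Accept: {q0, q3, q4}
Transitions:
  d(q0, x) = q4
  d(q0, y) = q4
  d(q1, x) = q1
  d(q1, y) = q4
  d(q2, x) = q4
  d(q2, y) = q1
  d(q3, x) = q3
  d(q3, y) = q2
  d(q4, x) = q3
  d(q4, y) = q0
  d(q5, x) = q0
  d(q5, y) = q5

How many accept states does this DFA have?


Accept states listed: {q0, q3, q4}
Counting: q0(1) q3(2) q4(3)

3


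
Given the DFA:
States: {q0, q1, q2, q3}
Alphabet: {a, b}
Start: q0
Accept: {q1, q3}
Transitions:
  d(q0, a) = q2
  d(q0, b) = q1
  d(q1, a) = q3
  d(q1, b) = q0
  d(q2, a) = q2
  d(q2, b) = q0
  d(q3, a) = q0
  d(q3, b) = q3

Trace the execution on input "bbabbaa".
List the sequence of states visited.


Input: bbabbaa
d(q0, b) = q1
d(q1, b) = q0
d(q0, a) = q2
d(q2, b) = q0
d(q0, b) = q1
d(q1, a) = q3
d(q3, a) = q0


q0 -> q1 -> q0 -> q2 -> q0 -> q1 -> q3 -> q0


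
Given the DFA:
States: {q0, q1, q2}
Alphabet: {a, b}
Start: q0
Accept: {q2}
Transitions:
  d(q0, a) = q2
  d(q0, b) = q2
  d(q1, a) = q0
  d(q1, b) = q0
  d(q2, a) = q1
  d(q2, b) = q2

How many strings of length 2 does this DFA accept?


Enumerating all length-2 strings:
  "aa" -> q1 [reject]
  "ab" -> q2 [accept]
  "ba" -> q1 [reject]
  "bb" -> q2 [accept]

2 out of 4


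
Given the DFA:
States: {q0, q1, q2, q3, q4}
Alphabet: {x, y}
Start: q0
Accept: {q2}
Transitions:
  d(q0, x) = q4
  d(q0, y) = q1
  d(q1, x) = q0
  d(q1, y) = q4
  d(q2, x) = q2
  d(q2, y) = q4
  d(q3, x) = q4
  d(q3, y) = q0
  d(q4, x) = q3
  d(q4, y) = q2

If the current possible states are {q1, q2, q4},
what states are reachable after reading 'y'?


Apply transition on 'y' from each current state:
  d(q1, y) = q4
  d(q2, y) = q4
  d(q4, y) = q2

{q2, q4}


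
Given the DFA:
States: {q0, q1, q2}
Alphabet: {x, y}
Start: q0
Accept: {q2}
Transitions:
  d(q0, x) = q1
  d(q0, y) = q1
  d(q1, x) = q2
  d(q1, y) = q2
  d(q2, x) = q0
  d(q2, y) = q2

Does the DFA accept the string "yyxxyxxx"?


Trace: q0 -> q1 -> q2 -> q0 -> q1 -> q2 -> q0 -> q1 -> q2
Final state: q2
Accept states: {q2}

Yes, accepted (final state q2 is an accept state)


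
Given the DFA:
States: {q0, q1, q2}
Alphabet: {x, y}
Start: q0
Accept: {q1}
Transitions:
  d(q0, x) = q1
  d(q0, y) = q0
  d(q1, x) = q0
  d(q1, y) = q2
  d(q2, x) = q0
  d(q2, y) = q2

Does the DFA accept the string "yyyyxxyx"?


Trace: q0 -> q0 -> q0 -> q0 -> q0 -> q1 -> q0 -> q0 -> q1
Final state: q1
Accept states: {q1}

Yes, accepted (final state q1 is an accept state)


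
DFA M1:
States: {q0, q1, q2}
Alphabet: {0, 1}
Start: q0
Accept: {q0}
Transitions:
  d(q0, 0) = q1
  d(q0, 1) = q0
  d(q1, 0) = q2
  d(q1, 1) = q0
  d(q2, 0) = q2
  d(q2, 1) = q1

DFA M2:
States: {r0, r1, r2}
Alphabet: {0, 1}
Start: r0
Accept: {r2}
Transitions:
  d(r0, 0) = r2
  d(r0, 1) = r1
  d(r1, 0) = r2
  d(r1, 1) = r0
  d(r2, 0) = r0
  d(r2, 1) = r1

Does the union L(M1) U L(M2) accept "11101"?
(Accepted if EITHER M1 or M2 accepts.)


M1: final=q0 accepted=True
M2: final=r1 accepted=False

Yes, union accepts


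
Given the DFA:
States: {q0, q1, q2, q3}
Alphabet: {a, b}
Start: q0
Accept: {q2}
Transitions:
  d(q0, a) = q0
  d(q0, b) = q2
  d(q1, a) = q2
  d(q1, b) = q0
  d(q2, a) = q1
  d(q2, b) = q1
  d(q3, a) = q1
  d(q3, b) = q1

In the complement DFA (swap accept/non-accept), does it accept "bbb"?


Trace: q0 -> q2 -> q1 -> q0
Final: q0
Original accept: {q2}
Complement: q0 is not in original accept

Yes, complement accepts (original rejects)


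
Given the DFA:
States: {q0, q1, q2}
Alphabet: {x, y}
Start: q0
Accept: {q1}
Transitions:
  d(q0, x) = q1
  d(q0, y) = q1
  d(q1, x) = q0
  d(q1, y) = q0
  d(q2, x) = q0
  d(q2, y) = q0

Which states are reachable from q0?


BFS from q0:
  layer 0: {q0}
  layer 1: {q1}

{q0, q1}


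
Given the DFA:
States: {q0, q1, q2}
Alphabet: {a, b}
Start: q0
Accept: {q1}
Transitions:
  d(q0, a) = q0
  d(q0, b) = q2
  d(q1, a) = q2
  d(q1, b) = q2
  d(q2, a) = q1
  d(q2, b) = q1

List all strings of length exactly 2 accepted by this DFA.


All strings of length 2: 4 total
Accepted: 2

"ba", "bb"


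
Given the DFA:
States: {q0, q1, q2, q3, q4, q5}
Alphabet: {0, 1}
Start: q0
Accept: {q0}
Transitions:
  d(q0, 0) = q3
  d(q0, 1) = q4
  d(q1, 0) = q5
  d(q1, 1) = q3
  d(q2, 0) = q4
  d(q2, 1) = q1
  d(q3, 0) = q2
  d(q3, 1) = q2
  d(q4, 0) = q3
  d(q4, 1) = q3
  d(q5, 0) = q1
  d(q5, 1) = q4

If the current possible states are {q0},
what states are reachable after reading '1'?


Apply transition on '1' from each current state:
  d(q0, 1) = q4

{q4}


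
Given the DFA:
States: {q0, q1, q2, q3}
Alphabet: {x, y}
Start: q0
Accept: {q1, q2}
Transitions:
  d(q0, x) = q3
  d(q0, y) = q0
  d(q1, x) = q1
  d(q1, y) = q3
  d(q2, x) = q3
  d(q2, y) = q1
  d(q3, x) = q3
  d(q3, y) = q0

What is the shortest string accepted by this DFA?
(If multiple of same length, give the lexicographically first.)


BFS by string length (lex-first path to each state shown):
  len 0: q0<-""
  len 1: q0<-"y", q3<-"x"
  len 2: q0<-"xy", q3<-"xx"
  len 3: q0<-"xxy", q3<-"xxx"
  len 4: q0<-"xxxy", q3<-"xxxx"
  len 5: q0<-"xxxxy", q3<-"xxxxx"
  len 6: q0<-"xxxxxy", q3<-"xxxxxx"
  len 7: q0<-"xxxxxxy", q3<-"xxxxxxx"
  len 8: q0<-"xxxxxxxy", q3<-"xxxxxxxx"

No string accepted (empty language)


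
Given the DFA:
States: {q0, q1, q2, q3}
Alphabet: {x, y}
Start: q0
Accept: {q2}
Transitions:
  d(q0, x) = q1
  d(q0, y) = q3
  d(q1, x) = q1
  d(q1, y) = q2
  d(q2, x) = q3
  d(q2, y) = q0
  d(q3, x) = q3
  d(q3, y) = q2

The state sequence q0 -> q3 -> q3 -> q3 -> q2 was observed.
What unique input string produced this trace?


Trace back each transition to find the symbol:
  q0 --[y]--> q3
  q3 --[x]--> q3
  q3 --[x]--> q3
  q3 --[y]--> q2

"yxxy"


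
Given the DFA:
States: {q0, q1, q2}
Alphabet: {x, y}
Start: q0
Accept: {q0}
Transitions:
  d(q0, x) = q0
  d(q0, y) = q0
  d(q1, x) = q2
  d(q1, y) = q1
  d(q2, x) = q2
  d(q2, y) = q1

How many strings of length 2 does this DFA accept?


Enumerating all length-2 strings:
  "xx" -> q0 [accept]
  "xy" -> q0 [accept]
  "yx" -> q0 [accept]
  "yy" -> q0 [accept]

4 out of 4


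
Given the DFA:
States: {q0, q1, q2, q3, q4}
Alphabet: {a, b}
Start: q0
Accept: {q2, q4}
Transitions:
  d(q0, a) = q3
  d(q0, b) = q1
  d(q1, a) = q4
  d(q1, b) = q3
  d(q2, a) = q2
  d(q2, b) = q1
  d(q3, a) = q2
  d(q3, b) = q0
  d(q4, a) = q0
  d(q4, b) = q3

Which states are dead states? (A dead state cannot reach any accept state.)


Forward reachability from each state:
  q0 -> reaches accept state q2 (live)
  q1 -> reaches accept state q2 (live)
  q2 -> reaches accept state q2 (live)
  q3 -> reaches accept state q2 (live)
  q4 -> reaches accept state q2 (live)

None (all states can reach an accept state)


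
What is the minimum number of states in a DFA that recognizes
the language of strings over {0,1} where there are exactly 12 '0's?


States: count = 0, 1, ..., 12 (that's 13 states), plus a dead state for count > 12.
Total: 13 + 1 = 14. Accept = count-12 state.

14


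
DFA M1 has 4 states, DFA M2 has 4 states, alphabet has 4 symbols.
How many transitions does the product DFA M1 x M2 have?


Product DFA has 4 * 4 = 16 states.
Each has 4 transitions: 16 * 4 = 64

64


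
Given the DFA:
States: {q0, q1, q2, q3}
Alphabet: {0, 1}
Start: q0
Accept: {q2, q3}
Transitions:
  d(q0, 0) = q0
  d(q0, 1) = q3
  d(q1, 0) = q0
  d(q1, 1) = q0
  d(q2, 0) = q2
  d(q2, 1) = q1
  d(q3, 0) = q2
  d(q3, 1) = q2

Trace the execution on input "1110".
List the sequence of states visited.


Input: 1110
d(q0, 1) = q3
d(q3, 1) = q2
d(q2, 1) = q1
d(q1, 0) = q0


q0 -> q3 -> q2 -> q1 -> q0


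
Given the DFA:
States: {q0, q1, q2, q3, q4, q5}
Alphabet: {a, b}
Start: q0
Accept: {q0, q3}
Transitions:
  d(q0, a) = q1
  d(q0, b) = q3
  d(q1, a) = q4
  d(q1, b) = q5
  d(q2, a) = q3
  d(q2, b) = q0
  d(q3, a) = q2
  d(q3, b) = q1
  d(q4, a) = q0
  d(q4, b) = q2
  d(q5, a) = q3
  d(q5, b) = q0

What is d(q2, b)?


Looking up transition d(q2, b)

q0


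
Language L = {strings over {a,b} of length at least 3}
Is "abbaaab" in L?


length = 7

Yes, "abbaaab" is in L


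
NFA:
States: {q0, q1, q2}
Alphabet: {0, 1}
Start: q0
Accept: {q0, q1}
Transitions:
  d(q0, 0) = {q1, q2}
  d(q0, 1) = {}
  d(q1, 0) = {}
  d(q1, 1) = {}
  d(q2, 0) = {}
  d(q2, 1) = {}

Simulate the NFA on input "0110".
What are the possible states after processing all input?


Start: {q0}
  --0--> {q1, q2}
  --1--> {}
  --1--> {}
  --0--> {}

{} (empty set, no valid transitions)


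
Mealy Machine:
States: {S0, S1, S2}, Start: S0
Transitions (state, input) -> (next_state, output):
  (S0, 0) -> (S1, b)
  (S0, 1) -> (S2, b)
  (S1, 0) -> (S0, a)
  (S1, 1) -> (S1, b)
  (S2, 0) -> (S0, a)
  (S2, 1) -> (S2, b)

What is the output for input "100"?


Step-by-step:
  (S0, 1) -> (S2, b)
  (S2, 0) -> (S0, a)
  (S0, 0) -> (S1, b)

"bab"


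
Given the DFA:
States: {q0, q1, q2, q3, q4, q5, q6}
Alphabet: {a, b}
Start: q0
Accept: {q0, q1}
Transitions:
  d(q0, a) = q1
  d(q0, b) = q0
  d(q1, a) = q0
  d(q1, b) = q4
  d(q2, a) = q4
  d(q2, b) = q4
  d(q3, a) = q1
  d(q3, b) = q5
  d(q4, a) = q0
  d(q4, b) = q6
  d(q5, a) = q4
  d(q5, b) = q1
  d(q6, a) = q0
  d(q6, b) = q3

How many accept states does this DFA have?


Accept states listed: {q0, q1}
Counting: q0(1) q1(2)

2


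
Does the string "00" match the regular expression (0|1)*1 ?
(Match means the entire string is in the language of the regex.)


|string| = 2; first = '0'; last = '0'

No, "00" does not match (0|1)*1


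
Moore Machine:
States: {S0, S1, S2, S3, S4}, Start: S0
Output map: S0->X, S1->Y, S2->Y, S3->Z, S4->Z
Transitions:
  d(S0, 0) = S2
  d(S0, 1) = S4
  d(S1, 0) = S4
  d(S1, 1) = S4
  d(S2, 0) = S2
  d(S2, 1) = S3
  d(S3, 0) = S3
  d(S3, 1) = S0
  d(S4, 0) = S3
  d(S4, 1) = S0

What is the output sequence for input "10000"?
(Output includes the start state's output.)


Start: S0 (output X)
  --1--> S4 (output Z)
  --0--> S3 (output Z)
  --0--> S3 (output Z)
  --0--> S3 (output Z)
  --0--> S3 (output Z)

"XZZZZZ"


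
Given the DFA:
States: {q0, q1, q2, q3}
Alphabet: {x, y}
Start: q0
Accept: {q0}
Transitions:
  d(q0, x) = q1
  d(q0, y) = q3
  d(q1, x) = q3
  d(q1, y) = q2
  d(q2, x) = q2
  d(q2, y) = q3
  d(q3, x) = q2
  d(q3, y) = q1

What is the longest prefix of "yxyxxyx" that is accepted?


Run the DFA, marking each prefix where the state is accepting:
  "" -> q0 [accept]
  "y" -> q3 [reject]
  "yx" -> q2 [reject]
  "yxy" -> q3 [reject]
  "yxyx" -> q2 [reject]
  "yxyxx" -> q2 [reject]
  "yxyxxy" -> q3 [reject]
  "yxyxxyx" -> q2 [reject]

""


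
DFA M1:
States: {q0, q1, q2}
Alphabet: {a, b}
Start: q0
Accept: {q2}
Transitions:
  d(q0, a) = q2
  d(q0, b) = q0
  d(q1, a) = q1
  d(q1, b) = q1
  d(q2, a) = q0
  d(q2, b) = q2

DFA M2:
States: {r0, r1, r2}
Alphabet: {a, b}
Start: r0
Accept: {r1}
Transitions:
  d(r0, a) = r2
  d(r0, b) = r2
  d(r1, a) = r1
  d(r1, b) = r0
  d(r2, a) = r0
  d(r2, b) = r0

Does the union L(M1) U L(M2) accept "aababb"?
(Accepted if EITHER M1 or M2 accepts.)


M1: final=q2 accepted=True
M2: final=r0 accepted=False

Yes, union accepts


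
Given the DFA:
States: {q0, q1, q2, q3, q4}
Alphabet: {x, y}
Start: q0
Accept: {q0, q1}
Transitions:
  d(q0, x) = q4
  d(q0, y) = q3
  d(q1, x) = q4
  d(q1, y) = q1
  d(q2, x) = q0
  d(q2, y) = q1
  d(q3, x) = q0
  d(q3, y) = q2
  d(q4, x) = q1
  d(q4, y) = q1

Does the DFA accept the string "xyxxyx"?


Trace: q0 -> q4 -> q1 -> q4 -> q1 -> q1 -> q4
Final state: q4
Accept states: {q0, q1}

No, rejected (final state q4 is not an accept state)


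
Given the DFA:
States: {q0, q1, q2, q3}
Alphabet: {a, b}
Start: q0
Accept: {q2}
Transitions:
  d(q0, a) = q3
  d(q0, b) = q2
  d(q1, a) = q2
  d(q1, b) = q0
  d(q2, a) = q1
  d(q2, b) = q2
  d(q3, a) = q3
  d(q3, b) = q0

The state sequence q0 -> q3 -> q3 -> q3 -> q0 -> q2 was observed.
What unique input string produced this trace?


Trace back each transition to find the symbol:
  q0 --[a]--> q3
  q3 --[a]--> q3
  q3 --[a]--> q3
  q3 --[b]--> q0
  q0 --[b]--> q2

"aaabb"


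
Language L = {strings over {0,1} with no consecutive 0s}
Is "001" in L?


'00' occurs at index 0

No, "001" is not in L


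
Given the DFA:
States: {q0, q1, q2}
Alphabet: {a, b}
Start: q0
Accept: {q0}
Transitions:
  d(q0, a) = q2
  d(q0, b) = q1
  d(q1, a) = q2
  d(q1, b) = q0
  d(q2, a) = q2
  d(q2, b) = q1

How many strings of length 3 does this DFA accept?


Enumerating all length-3 strings:
  "aaa" -> q2 [reject]
  "aab" -> q1 [reject]
  "aba" -> q2 [reject]
  "abb" -> q0 [accept]
  "baa" -> q2 [reject]
  "bab" -> q1 [reject]
  "bba" -> q2 [reject]
  "bbb" -> q1 [reject]

1 out of 8


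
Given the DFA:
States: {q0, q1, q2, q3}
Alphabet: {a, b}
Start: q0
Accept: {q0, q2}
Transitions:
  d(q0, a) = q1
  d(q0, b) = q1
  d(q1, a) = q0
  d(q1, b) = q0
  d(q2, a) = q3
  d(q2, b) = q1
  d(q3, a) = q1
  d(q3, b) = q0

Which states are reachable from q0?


BFS from q0:
  layer 0: {q0}
  layer 1: {q1}

{q0, q1}


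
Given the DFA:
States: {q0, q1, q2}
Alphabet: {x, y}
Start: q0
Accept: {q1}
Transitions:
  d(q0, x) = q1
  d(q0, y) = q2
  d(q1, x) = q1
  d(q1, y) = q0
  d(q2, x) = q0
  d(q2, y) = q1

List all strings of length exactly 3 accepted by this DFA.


All strings of length 3: 8 total
Accepted: 4

"xxx", "xyx", "yxx", "yyx"


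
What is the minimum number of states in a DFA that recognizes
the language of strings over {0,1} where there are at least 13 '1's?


States: count = 0, 1, ..., 12, and a final '>= 13' state.
Total: 13 + 1 = 14. Accept = '>= 13' state.

14


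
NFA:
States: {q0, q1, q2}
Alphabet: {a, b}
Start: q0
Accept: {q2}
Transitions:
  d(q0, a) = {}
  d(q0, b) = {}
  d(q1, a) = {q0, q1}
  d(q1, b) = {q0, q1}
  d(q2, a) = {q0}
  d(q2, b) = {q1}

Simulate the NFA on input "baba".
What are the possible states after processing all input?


Start: {q0}
  --b--> {}
  --a--> {}
  --b--> {}
  --a--> {}

{} (empty set, no valid transitions)


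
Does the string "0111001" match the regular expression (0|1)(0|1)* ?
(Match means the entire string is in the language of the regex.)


|string| = 7; first = '0'; last = '1'

Yes, "0111001" matches (0|1)(0|1)*


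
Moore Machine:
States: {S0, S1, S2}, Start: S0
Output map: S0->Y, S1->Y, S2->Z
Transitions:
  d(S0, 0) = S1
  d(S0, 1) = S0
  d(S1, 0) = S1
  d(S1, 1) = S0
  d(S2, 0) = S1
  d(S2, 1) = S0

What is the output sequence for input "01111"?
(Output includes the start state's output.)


Start: S0 (output Y)
  --0--> S1 (output Y)
  --1--> S0 (output Y)
  --1--> S0 (output Y)
  --1--> S0 (output Y)
  --1--> S0 (output Y)

"YYYYYY"


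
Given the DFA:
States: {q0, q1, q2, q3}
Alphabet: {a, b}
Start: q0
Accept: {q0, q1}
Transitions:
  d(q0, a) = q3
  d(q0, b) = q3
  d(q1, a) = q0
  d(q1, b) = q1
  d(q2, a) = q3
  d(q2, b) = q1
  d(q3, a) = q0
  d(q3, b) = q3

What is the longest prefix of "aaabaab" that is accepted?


Run the DFA, marking each prefix where the state is accepting:
  "" -> q0 [accept]
  "a" -> q3 [reject]
  "aa" -> q0 [accept]
  "aaa" -> q3 [reject]
  "aaab" -> q3 [reject]
  "aaaba" -> q0 [accept]
  "aaabaa" -> q3 [reject]
  "aaabaab" -> q3 [reject]

"aaaba"


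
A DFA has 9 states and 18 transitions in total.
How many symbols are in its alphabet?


Each state has exactly one transition per symbol.
|alphabet| = transitions / states = 18 / 9 = 2

2


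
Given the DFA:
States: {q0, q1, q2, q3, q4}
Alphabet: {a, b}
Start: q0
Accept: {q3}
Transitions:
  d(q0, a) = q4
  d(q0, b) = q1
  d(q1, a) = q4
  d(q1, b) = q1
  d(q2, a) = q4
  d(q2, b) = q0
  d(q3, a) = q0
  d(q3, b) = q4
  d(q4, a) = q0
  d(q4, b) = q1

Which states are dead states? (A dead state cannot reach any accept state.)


Forward reachability from each state:
  q0 -> reaches {q0, q1, q4}, no accept state (dead)
  q1 -> reaches {q0, q1, q4}, no accept state (dead)
  q2 -> reaches {q0, q1, q2, q4}, no accept state (dead)
  q3 -> reaches accept state q3 (live)
  q4 -> reaches {q0, q1, q4}, no accept state (dead)

{q0, q1, q2, q4}


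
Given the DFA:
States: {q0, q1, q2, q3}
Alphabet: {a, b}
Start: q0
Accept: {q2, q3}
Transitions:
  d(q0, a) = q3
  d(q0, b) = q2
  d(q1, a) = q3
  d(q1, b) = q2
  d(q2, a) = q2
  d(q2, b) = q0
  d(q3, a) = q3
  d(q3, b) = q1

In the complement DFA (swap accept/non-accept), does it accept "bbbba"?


Trace: q0 -> q2 -> q0 -> q2 -> q0 -> q3
Final: q3
Original accept: {q2, q3}
Complement: q3 is in original accept

No, complement rejects (original accepts)


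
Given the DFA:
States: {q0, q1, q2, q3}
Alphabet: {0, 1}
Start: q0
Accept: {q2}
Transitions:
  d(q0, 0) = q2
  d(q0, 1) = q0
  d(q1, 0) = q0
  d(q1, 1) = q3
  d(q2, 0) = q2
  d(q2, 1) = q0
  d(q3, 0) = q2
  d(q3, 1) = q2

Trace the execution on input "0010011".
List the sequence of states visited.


Input: 0010011
d(q0, 0) = q2
d(q2, 0) = q2
d(q2, 1) = q0
d(q0, 0) = q2
d(q2, 0) = q2
d(q2, 1) = q0
d(q0, 1) = q0


q0 -> q2 -> q2 -> q0 -> q2 -> q2 -> q0 -> q0


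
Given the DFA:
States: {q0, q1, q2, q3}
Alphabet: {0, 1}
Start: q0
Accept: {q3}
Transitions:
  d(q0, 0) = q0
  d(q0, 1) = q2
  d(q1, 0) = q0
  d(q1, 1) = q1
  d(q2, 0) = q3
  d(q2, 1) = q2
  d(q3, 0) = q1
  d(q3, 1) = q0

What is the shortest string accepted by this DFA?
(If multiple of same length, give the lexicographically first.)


BFS by string length (lex-first path to each state shown):
  len 0: q0<-""
  len 1: q0<-"0", q2<-"1"
  len 2: q0<-"00", q2<-"01", q3<-"10"
Found accept state at length 2.

"10"


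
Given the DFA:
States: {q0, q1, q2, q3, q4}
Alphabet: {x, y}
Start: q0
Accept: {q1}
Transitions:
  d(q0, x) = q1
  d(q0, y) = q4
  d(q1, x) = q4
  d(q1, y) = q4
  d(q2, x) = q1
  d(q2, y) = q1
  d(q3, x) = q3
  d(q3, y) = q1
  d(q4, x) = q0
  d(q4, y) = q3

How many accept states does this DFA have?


Accept states listed: {q1}
Counting: q1(1)

1


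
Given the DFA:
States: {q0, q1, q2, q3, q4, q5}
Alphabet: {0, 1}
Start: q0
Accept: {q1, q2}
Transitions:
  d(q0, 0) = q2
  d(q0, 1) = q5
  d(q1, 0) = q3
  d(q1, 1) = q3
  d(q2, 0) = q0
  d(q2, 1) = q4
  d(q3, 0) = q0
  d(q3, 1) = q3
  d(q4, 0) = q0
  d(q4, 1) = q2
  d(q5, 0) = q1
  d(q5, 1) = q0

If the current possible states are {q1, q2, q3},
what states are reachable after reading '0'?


Apply transition on '0' from each current state:
  d(q1, 0) = q3
  d(q2, 0) = q0
  d(q3, 0) = q0

{q0, q3}


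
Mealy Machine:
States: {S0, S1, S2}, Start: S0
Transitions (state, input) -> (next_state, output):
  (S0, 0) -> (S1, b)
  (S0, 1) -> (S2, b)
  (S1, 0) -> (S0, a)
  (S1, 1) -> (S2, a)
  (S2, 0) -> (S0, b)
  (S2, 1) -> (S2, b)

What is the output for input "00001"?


Step-by-step:
  (S0, 0) -> (S1, b)
  (S1, 0) -> (S0, a)
  (S0, 0) -> (S1, b)
  (S1, 0) -> (S0, a)
  (S0, 1) -> (S2, b)

"babab"


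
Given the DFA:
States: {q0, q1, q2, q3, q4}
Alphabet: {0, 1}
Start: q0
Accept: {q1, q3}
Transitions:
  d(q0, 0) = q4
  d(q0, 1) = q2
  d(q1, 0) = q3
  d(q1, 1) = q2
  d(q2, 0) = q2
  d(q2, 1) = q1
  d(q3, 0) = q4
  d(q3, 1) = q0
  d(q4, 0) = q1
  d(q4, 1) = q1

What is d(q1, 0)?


Looking up transition d(q1, 0)

q3


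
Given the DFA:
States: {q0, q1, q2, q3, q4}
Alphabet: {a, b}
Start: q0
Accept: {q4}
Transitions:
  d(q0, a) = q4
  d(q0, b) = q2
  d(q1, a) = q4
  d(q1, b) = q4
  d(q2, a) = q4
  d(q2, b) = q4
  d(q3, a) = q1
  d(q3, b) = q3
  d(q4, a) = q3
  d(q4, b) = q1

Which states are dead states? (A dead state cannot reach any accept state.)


Forward reachability from each state:
  q0 -> reaches accept state q4 (live)
  q1 -> reaches accept state q4 (live)
  q2 -> reaches accept state q4 (live)
  q3 -> reaches accept state q4 (live)
  q4 -> reaches accept state q4 (live)

None (all states can reach an accept state)


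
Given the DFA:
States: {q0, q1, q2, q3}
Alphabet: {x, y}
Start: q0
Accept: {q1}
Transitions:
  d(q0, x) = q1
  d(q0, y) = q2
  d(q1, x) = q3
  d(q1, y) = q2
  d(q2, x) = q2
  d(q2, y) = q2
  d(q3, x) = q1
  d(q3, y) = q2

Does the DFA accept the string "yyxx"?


Trace: q0 -> q2 -> q2 -> q2 -> q2
Final state: q2
Accept states: {q1}

No, rejected (final state q2 is not an accept state)


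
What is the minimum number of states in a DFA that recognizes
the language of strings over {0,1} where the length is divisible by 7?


States track (length) mod 7.
Need 7 states: one per remainder 0..6; accept = remainder 0.

7


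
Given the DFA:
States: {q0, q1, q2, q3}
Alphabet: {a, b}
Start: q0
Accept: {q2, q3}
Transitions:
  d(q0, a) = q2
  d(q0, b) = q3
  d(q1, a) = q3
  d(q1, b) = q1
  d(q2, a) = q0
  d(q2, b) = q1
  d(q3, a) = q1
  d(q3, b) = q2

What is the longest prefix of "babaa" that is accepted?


Run the DFA, marking each prefix where the state is accepting:
  "" -> q0 [reject]
  "b" -> q3 [accept]
  "ba" -> q1 [reject]
  "bab" -> q1 [reject]
  "baba" -> q3 [accept]
  "babaa" -> q1 [reject]

"baba"


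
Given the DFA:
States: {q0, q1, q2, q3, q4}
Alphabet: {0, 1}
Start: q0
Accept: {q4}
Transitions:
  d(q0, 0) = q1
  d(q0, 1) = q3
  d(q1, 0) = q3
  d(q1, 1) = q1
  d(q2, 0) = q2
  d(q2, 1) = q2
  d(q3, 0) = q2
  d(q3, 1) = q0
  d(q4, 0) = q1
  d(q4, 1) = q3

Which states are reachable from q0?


BFS from q0:
  layer 0: {q0}
  layer 1: {q1, q3}
  layer 2: {q2}

{q0, q1, q2, q3}


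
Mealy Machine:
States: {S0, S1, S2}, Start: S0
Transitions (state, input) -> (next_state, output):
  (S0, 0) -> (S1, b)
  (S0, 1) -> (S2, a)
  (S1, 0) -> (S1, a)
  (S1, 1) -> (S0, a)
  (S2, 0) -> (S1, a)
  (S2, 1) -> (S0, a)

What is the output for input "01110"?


Step-by-step:
  (S0, 0) -> (S1, b)
  (S1, 1) -> (S0, a)
  (S0, 1) -> (S2, a)
  (S2, 1) -> (S0, a)
  (S0, 0) -> (S1, b)

"baaab"


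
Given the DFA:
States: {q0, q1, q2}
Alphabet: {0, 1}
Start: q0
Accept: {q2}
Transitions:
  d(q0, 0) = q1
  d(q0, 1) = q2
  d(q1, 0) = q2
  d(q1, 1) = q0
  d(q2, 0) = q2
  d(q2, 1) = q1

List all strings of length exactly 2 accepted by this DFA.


All strings of length 2: 4 total
Accepted: 2

"00", "10"


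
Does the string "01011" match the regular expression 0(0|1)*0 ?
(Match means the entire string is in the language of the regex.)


|string| = 5; first = '0'; last = '1'

No, "01011" does not match 0(0|1)*0


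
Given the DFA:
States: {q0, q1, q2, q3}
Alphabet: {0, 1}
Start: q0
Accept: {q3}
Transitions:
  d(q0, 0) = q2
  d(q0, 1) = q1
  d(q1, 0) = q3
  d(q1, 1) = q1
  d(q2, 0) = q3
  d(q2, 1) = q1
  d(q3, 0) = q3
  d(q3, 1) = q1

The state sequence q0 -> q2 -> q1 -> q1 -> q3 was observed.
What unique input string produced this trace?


Trace back each transition to find the symbol:
  q0 --[0]--> q2
  q2 --[1]--> q1
  q1 --[1]--> q1
  q1 --[0]--> q3

"0110"


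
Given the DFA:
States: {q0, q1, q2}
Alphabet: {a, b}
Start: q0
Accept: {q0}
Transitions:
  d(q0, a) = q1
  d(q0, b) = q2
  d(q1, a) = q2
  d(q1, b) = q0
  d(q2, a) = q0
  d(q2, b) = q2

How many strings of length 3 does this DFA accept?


Enumerating all length-3 strings:
  "aaa" -> q0 [accept]
  "aab" -> q2 [reject]
  "aba" -> q1 [reject]
  "abb" -> q2 [reject]
  "baa" -> q1 [reject]
  "bab" -> q2 [reject]
  "bba" -> q0 [accept]
  "bbb" -> q2 [reject]

2 out of 8


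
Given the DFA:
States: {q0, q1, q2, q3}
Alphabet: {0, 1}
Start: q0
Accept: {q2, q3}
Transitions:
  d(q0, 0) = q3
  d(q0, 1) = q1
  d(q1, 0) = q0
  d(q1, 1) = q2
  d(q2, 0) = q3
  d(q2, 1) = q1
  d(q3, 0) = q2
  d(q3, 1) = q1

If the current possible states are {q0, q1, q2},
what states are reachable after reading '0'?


Apply transition on '0' from each current state:
  d(q0, 0) = q3
  d(q1, 0) = q0
  d(q2, 0) = q3

{q0, q3}


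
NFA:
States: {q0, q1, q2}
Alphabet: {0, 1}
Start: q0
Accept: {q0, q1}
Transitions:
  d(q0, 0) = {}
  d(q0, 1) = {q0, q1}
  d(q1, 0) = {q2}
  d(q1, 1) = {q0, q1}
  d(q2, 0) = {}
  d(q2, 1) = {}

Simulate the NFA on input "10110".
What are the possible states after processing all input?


Start: {q0}
  --1--> {q0, q1}
  --0--> {q2}
  --1--> {}
  --1--> {}
  --0--> {}

{} (empty set, no valid transitions)


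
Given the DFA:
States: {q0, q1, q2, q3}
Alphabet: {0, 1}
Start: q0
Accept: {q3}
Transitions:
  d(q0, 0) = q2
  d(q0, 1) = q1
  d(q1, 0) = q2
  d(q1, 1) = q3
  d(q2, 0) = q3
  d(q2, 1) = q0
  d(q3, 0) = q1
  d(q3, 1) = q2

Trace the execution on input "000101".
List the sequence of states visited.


Input: 000101
d(q0, 0) = q2
d(q2, 0) = q3
d(q3, 0) = q1
d(q1, 1) = q3
d(q3, 0) = q1
d(q1, 1) = q3


q0 -> q2 -> q3 -> q1 -> q3 -> q1 -> q3


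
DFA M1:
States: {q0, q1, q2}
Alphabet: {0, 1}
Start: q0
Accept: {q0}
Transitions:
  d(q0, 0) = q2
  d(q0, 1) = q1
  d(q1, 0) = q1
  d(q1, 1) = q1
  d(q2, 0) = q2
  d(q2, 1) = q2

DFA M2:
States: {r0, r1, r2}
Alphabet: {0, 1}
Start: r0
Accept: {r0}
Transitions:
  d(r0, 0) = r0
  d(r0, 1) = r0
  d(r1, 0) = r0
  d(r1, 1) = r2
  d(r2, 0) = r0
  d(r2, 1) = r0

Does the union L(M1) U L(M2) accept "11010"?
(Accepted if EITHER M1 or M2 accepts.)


M1: final=q1 accepted=False
M2: final=r0 accepted=True

Yes, union accepts


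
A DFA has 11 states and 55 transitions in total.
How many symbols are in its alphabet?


Each state has exactly one transition per symbol.
|alphabet| = transitions / states = 55 / 11 = 5

5


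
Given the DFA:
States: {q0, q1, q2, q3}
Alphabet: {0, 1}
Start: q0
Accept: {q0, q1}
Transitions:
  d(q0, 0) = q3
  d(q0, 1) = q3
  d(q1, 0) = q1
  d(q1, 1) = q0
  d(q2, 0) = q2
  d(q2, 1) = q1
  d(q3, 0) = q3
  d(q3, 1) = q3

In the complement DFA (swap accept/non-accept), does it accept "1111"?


Trace: q0 -> q3 -> q3 -> q3 -> q3
Final: q3
Original accept: {q0, q1}
Complement: q3 is not in original accept

Yes, complement accepts (original rejects)


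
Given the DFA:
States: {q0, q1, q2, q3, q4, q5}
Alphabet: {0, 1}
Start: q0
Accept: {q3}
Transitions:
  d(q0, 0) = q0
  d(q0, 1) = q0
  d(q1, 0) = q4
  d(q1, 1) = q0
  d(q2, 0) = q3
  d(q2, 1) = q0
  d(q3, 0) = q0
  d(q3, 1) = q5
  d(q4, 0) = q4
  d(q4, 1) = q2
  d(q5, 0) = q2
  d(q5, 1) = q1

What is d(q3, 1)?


Looking up transition d(q3, 1)

q5


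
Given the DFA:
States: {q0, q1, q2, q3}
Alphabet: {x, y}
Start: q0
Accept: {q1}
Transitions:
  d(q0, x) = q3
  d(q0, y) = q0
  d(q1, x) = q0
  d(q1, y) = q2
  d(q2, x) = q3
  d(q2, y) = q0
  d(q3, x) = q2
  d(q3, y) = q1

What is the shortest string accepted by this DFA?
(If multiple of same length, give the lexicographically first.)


BFS by string length (lex-first path to each state shown):
  len 0: q0<-""
  len 1: q0<-"y", q3<-"x"
  len 2: q0<-"yy", q1<-"xy", q2<-"xx", q3<-"yx"
Found accept state at length 2.

"xy"


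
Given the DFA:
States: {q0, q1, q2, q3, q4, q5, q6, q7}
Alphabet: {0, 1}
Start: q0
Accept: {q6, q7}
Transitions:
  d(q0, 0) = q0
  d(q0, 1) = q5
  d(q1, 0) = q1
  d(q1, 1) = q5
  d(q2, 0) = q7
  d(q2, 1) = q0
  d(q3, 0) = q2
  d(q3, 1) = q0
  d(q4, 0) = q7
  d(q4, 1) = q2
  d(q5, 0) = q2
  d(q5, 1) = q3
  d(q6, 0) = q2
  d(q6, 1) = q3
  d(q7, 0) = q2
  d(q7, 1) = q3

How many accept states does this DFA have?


Accept states listed: {q6, q7}
Counting: q6(1) q7(2)

2


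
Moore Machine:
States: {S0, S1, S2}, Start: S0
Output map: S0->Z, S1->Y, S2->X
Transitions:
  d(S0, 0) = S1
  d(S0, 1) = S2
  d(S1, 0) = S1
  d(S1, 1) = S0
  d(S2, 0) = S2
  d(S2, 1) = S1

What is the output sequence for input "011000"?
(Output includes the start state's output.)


Start: S0 (output Z)
  --0--> S1 (output Y)
  --1--> S0 (output Z)
  --1--> S2 (output X)
  --0--> S2 (output X)
  --0--> S2 (output X)
  --0--> S2 (output X)

"ZYZXXXX"


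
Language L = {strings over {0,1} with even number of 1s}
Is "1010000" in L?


count('1') = 2; 2 mod 2 = 0

Yes, "1010000" is in L


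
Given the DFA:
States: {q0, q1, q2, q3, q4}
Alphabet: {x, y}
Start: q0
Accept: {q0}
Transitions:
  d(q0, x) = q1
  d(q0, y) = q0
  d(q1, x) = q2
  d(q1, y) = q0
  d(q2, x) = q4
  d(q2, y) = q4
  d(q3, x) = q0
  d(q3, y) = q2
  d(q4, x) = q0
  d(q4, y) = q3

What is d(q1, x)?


Looking up transition d(q1, x)

q2


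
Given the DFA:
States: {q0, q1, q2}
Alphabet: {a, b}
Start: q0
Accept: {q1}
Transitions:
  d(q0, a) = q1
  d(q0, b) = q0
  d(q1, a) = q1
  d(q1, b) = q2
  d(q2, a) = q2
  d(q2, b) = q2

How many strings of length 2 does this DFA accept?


Enumerating all length-2 strings:
  "aa" -> q1 [accept]
  "ab" -> q2 [reject]
  "ba" -> q1 [accept]
  "bb" -> q0 [reject]

2 out of 4


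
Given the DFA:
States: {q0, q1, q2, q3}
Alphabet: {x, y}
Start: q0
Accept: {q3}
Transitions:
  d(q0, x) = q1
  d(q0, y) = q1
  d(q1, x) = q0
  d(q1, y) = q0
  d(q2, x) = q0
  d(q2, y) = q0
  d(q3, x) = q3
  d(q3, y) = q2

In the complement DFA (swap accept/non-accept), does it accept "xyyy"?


Trace: q0 -> q1 -> q0 -> q1 -> q0
Final: q0
Original accept: {q3}
Complement: q0 is not in original accept

Yes, complement accepts (original rejects)


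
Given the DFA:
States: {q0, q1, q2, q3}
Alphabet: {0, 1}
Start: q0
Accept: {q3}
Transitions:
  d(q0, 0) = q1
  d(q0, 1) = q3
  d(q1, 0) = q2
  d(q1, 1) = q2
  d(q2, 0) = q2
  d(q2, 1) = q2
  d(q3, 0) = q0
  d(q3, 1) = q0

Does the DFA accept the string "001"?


Trace: q0 -> q1 -> q2 -> q2
Final state: q2
Accept states: {q3}

No, rejected (final state q2 is not an accept state)


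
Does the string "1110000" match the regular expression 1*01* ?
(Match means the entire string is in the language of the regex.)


|string| = 7; first = '1'; last = '0'

No, "1110000" does not match 1*01*


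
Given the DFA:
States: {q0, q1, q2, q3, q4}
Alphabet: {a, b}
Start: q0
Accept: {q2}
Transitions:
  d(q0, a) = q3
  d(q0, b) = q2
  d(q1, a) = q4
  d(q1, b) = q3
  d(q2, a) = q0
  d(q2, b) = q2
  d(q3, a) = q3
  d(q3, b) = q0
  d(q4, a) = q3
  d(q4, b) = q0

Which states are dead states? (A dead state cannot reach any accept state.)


Forward reachability from each state:
  q0 -> reaches accept state q2 (live)
  q1 -> reaches accept state q2 (live)
  q2 -> reaches accept state q2 (live)
  q3 -> reaches accept state q2 (live)
  q4 -> reaches accept state q2 (live)

None (all states can reach an accept state)


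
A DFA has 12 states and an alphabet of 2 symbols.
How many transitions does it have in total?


Each state has exactly one transition per symbol.
12 * 2 = 24

24


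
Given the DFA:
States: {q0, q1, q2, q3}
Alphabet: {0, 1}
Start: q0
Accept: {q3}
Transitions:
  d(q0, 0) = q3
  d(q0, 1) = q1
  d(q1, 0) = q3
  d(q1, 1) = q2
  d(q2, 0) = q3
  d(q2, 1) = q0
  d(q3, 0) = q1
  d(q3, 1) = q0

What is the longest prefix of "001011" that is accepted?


Run the DFA, marking each prefix where the state is accepting:
  "" -> q0 [reject]
  "0" -> q3 [accept]
  "00" -> q1 [reject]
  "001" -> q2 [reject]
  "0010" -> q3 [accept]
  "00101" -> q0 [reject]
  "001011" -> q1 [reject]

"0010"


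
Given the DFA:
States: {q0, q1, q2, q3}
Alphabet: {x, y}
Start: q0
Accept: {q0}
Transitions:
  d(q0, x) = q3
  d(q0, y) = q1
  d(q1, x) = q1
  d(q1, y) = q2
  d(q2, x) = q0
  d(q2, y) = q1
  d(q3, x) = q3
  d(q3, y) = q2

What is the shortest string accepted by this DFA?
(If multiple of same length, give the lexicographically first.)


BFS by string length (lex-first path to each state shown):
  len 0: q0<-""
Found accept state at length 0.

"" (empty string)


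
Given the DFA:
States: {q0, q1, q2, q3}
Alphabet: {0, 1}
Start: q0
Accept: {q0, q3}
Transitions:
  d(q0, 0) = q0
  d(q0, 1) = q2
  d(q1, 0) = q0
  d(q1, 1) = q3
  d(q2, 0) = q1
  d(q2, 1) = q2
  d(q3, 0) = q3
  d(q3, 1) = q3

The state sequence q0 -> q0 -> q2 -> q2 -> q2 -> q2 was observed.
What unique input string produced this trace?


Trace back each transition to find the symbol:
  q0 --[0]--> q0
  q0 --[1]--> q2
  q2 --[1]--> q2
  q2 --[1]--> q2
  q2 --[1]--> q2

"01111"
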